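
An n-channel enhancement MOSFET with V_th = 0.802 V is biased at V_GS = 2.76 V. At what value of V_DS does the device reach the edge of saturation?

V_DS,sat = 1.96 V

The boundary between triode and saturation is V_DS = V_GS − V_th = V_ov.
V_ov = 2.76 − 0.802 = 1.96 V.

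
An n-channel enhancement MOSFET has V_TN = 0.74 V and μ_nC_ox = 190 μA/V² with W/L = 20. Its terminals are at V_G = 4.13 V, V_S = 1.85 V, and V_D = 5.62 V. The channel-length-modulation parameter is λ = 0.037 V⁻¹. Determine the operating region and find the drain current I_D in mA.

V_GS = V_G − V_S = 4.13 − 1.85 = 2.28 V; V_DS = V_D − V_S = 5.62 − 1.85 = 3.77 V.
k_n = μ_nC_ox · (W/L) = 3.8 mA/V².
V_ov = V_GS − V_TN = 2.28 − 0.74 = 1.54 V.
Since V_DS = 3.77 V ≥ V_ov = 1.54 V, the device is in saturation.
I_D = ½ k_n V_ov² (1 + λ V_DS) = 0.5 × 3.8 × 1.54² × (1 + 0.037 × 3.77) = 5.13 mA.

Saturation; I_D = 5.13 mA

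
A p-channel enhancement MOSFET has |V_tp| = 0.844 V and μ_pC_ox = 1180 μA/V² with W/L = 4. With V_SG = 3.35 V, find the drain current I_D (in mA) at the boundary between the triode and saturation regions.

I_D = 14.8 mA

At the boundary V_SD = V_ov = V_SG − |V_tp| = 3.35 − 0.844 = 2.51 V.
k_p = μ_pC_ox · (W/L) = 4.72 mA/V².
I_D = ½ k_p V_ov² = 0.5 × 4.72 × 2.51² = 14.8 mA.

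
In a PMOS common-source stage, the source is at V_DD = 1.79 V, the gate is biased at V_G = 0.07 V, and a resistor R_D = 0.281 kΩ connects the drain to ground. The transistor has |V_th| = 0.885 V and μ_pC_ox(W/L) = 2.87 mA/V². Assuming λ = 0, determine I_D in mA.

I_D = 1.00 mA

V_SG = V_DD − V_G = 1.79 − 0.07 = 1.72 V, so V_ov = 1.72 − 0.885 = 0.835 V.
Assume saturation: I_D = ½ k_p V_ov² = 0.5 × 2.87 × 0.835² = 1 mA, giving V_SD = V_DD − I_D R_D = 1.79 − 1 × 0.281 = 1.51 V.
V_SD = 1.51 V ≥ V_ov = 0.835 V, confirming saturation.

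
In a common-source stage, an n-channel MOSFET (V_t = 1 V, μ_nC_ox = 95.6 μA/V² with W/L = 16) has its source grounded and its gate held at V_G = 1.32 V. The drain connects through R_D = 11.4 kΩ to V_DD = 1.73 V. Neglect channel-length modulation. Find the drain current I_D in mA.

V_GS = V_G = 1.32 V, so V_ov = 1.32 − 1 = 0.32 V.
k_n = μ_nC_ox · (W/L) = 1.53 mA/V².
Assume saturation: I_D = ½ k_n V_ov² = 0.5 × 1.53 × 0.32² = 0.0783 mA, giving V_DS = V_DD − I_D R_D = 1.73 − 0.0783 × 11.4 = 0.837 V.
V_DS = 0.837 V ≥ V_ov = 0.32 V, confirming saturation.

I_D = 0.0783 mA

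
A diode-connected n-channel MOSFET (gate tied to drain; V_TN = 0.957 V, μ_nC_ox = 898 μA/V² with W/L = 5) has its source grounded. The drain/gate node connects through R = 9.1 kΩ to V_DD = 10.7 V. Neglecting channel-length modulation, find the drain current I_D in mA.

With gate tied to drain, V_GS = V_DS ≥ V_GS − V_TN, so the device is in saturation.
k_n = μ_nC_ox · (W/L) = 4.49 mA/V².
KCL at the drain: ½ k_n (V_GS − V_TN)² = (V_DD − V_GS)/R.
Let x = V_GS − 0.957. Then 20.4 x² + x − 9.743 = 0, giving x = 0.667 V (positive root), so V_GS = 1.62 V.
I_D = (V_DD − V_GS)/R = (10.7 − 1.62) / 9.1 = 0.997 mA.

I_D = 0.997 mA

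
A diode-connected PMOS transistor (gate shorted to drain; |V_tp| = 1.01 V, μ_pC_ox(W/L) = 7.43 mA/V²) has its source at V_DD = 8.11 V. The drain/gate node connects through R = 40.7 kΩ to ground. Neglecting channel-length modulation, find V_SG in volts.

With gate tied to drain, V_SG = V_SD ≥ V_SG − |V_tp|, so the device is in saturation.
KCL at the drain: ½ k_p (V_SG − |V_tp|)² = (V_DD − V_SG)/R.
Let x = V_SG − 1.01. Then 151 x² + x − 7.1 = 0, giving x = 0.213 V (positive root), so V_SG = 1.22 V.
I_D = (V_DD − V_SG)/R = (8.11 − 1.22) / 40.7 = 0.169 mA.

V_SG = 1.22 V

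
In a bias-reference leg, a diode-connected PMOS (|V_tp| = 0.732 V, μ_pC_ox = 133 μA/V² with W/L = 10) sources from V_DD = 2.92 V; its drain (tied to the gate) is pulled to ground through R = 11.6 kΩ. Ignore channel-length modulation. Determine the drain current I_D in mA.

I_D = 0.148 mA

With gate tied to drain, V_SG = V_SD ≥ V_SG − |V_tp|, so the device is in saturation.
k_p = μ_pC_ox · (W/L) = 1.33 mA/V².
KCL at the drain: ½ k_p (V_SG − |V_tp|)² = (V_DD − V_SG)/R.
Let x = V_SG − 0.732. Then 7.71 x² + x − 2.188 = 0, giving x = 0.472 V (positive root), so V_SG = 1.2 V.
I_D = (V_DD − V_SG)/R = (2.92 − 1.2) / 11.6 = 0.148 mA.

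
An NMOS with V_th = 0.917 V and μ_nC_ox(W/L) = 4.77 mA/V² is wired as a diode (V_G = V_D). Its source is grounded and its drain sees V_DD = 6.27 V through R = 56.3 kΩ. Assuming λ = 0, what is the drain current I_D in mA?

With gate tied to drain, V_GS = V_DS ≥ V_GS − V_th, so the device is in saturation.
KCL at the drain: ½ k_n (V_GS − V_th)² = (V_DD − V_GS)/R.
Let x = V_GS − 0.917. Then 134 x² + x − 5.353 = 0, giving x = 0.196 V (positive root), so V_GS = 1.11 V.
I_D = (V_DD − V_GS)/R = (6.27 − 1.11) / 56.3 = 0.0916 mA.

I_D = 0.0916 mA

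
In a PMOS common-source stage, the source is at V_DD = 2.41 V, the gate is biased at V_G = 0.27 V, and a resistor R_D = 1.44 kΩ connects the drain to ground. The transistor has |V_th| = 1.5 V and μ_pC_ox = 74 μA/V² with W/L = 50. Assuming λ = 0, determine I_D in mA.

I_D = 0.758 mA

V_SG = V_DD − V_G = 2.41 − 0.27 = 2.14 V, so V_ov = 2.14 − 1.5 = 0.64 V.
k_p = μ_pC_ox · (W/L) = 3.7 mA/V².
Assume saturation: I_D = ½ k_p V_ov² = 0.5 × 3.7 × 0.64² = 0.758 mA, giving V_SD = V_DD − I_D R_D = 2.41 − 0.758 × 1.44 = 1.32 V.
V_SD = 1.32 V ≥ V_ov = 0.64 V, confirming saturation.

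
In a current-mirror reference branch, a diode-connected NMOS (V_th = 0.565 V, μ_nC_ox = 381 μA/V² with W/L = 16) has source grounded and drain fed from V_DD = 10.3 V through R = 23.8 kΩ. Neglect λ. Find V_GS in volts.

V_GS = 0.925 V

With gate tied to drain, V_GS = V_DS ≥ V_GS − V_th, so the device is in saturation.
k_n = μ_nC_ox · (W/L) = 6.096 mA/V².
KCL at the drain: ½ k_n (V_GS − V_th)² = (V_DD − V_GS)/R.
Let x = V_GS − 0.565. Then 72.5 x² + x − 9.735 = 0, giving x = 0.36 V (positive root), so V_GS = 0.925 V.
I_D = (V_DD − V_GS)/R = (10.3 − 0.925) / 23.8 = 0.394 mA.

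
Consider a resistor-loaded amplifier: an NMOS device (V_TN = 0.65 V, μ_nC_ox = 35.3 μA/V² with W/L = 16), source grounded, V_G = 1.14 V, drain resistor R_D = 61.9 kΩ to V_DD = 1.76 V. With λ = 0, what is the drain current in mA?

I_D = 0.0267 mA

V_GS = V_G = 1.14 V, so V_ov = 1.14 − 0.65 = 0.49 V.
k_n = μ_nC_ox · (W/L) = 0.5648 mA/V².
Assume saturation: I_D = ½ k_n V_ov² = 0.5 × 0.5648 × 0.49² = 0.0678 mA, giving V_DS = V_DD − I_D R_D = 1.76 − 0.0678 × 61.9 = -2.44 V.
But -2.44 V < V_ov = 0.49 V, so the device is actually in triode.
In triode I_D = k_n[V_ov V_DS − ½ V_DS²] and I_D = (V_DD − V_DS)/R_D. Equating: 17.5 V_DS² − 18.13 V_DS + 1.76 = 0, giving V_DS = 0.108 V (the root below V_ov).
I_D = (1.76 − 0.108) / 61.9 = 0.0267 mA.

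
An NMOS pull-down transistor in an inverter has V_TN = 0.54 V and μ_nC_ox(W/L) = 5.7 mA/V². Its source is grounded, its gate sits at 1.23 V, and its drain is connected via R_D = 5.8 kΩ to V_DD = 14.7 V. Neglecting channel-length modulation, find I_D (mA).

V_GS = V_G = 1.23 V, so V_ov = 1.23 − 0.54 = 0.69 V.
Assume saturation: I_D = ½ k_n V_ov² = 0.5 × 5.7 × 0.69² = 1.36 mA, giving V_DS = V_DD − I_D R_D = 14.7 − 1.36 × 5.8 = 6.83 V.
V_DS = 6.83 V ≥ V_ov = 0.69 V, confirming saturation.

I_D = 1.36 mA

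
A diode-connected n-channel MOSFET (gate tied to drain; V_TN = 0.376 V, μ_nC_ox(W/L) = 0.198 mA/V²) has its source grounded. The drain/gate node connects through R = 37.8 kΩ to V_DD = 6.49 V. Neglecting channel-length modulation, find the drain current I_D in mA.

I_D = 0.131 mA

With gate tied to drain, V_GS = V_DS ≥ V_GS − V_TN, so the device is in saturation.
KCL at the drain: ½ k_n (V_GS − V_TN)² = (V_DD − V_GS)/R.
Let x = V_GS − 0.376. Then 3.74 x² + x − 6.114 = 0, giving x = 1.15 V (positive root), so V_GS = 1.53 V.
I_D = (V_DD − V_GS)/R = (6.49 − 1.53) / 37.8 = 0.131 mA.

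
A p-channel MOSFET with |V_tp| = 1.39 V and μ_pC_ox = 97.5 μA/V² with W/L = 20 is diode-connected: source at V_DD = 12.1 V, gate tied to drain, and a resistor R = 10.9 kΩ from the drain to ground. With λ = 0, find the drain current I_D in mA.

I_D = 0.895 mA

With gate tied to drain, V_SG = V_SD ≥ V_SG − |V_tp|, so the device is in saturation.
k_p = μ_pC_ox · (W/L) = 1.95 mA/V².
KCL at the drain: ½ k_p (V_SG − |V_tp|)² = (V_DD − V_SG)/R.
Let x = V_SG − 1.39. Then 10.6 x² + x − 10.71 = 0, giving x = 0.958 V (positive root), so V_SG = 2.35 V.
I_D = (V_DD − V_SG)/R = (12.1 − 2.35) / 10.9 = 0.895 mA.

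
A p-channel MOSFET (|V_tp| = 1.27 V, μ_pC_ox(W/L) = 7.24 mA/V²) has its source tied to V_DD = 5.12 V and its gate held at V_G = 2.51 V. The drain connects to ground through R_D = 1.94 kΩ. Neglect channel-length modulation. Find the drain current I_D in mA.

I_D = 2.49 mA

V_SG = V_DD − V_G = 5.12 − 2.51 = 2.61 V, so V_ov = 2.61 − 1.27 = 1.34 V.
Assume saturation: I_D = ½ k_p V_ov² = 0.5 × 7.24 × 1.34² = 6.5 mA, giving V_SD = V_DD − I_D R_D = 5.12 − 6.5 × 1.94 = -7.49 V.
But -7.49 V < V_ov = 1.34 V, so the device is actually in triode.
In triode I_D = k_p[V_ov V_SD − ½ V_SD²] and I_D = (V_DD − V_SD)/R_D. Equating: 7.02 V_SD² − 19.82 V_SD + 5.12 = 0, giving V_SD = 0.288 V (the root below V_ov).
I_D = (5.12 − 0.288) / 1.94 = 2.49 mA.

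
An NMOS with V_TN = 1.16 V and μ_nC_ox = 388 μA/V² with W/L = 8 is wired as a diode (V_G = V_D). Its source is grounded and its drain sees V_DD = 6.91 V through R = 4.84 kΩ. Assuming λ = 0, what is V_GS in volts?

V_GS = 1.97 V

With gate tied to drain, V_GS = V_DS ≥ V_GS − V_TN, so the device is in saturation.
k_n = μ_nC_ox · (W/L) = 3.104 mA/V².
KCL at the drain: ½ k_n (V_GS − V_TN)² = (V_DD − V_GS)/R.
Let x = V_GS − 1.16. Then 7.51 x² + x − 5.75 = 0, giving x = 0.811 V (positive root), so V_GS = 1.97 V.
I_D = (V_DD − V_GS)/R = (6.91 − 1.97) / 4.84 = 1.02 mA.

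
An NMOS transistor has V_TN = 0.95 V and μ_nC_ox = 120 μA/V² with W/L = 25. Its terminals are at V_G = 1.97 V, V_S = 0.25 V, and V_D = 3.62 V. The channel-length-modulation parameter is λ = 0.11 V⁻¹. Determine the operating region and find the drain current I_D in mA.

V_GS = V_G − V_S = 1.97 − 0.25 = 1.72 V; V_DS = V_D − V_S = 3.62 − 0.25 = 3.37 V.
k_n = μ_nC_ox · (W/L) = 3 mA/V².
V_ov = V_GS − V_TN = 1.72 − 0.95 = 0.77 V.
Since V_DS = 3.37 V ≥ V_ov = 0.77 V, the device is in saturation.
I_D = ½ k_n V_ov² (1 + λ V_DS) = 0.5 × 3 × 0.77² × (1 + 0.11 × 3.37) = 1.22 mA.

Saturation; I_D = 1.22 mA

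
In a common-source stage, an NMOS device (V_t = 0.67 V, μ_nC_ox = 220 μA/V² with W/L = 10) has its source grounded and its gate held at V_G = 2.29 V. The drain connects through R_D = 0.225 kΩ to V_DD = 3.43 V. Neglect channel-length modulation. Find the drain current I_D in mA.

V_GS = V_G = 2.29 V, so V_ov = 2.29 − 0.67 = 1.62 V.
k_n = μ_nC_ox · (W/L) = 2.2 mA/V².
Assume saturation: I_D = ½ k_n V_ov² = 0.5 × 2.2 × 1.62² = 2.89 mA, giving V_DS = V_DD − I_D R_D = 3.43 − 2.89 × 0.225 = 2.78 V.
V_DS = 2.78 V ≥ V_ov = 1.62 V, confirming saturation.

I_D = 2.89 mA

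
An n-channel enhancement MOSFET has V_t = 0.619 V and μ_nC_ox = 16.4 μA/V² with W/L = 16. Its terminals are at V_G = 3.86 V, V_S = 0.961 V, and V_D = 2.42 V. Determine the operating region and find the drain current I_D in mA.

Triode; I_D = 0.594 mA

V_GS = V_G − V_S = 3.86 − 0.961 = 2.9 V; V_DS = V_D − V_S = 2.42 − 0.961 = 1.46 V.
k_n = μ_nC_ox · (W/L) = 0.2624 mA/V².
V_ov = V_GS − V_t = 2.9 − 0.619 = 2.28 V.
Since V_DS = 1.46 V < V_ov = 2.28 V, the device is in the triode region.
I_D = k_n [V_ov · V_DS − ½ V_DS²] = 0.2624 × [2.28 × 1.46 − 0.5 × 1.46²] = 0.594 mA.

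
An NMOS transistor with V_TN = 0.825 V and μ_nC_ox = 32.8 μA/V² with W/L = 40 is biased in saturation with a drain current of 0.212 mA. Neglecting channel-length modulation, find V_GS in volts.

k_n = μ_nC_ox · (W/L) = 1.312 mA/V².
In saturation I_D = ½ k_n (V_GS − V_TN)², so V_GS − V_TN = √(2 I_D / k_n) = √(2 × 0.212 / 1.312) = 0.568 V.
V_GS = 0.825 + 0.568 = 1.39 V.

V_GS = 1.39 V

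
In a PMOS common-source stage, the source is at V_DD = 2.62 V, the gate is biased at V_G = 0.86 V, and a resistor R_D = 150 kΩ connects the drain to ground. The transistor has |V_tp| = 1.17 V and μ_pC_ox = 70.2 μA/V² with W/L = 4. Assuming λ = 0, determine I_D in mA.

I_D = 0.0167 mA

V_SG = V_DD − V_G = 2.62 − 0.86 = 1.76 V, so V_ov = 1.76 − 1.17 = 0.59 V.
k_p = μ_pC_ox · (W/L) = 0.2808 mA/V².
Assume saturation: I_D = ½ k_p V_ov² = 0.5 × 0.2808 × 0.59² = 0.0489 mA, giving V_SD = V_DD − I_D R_D = 2.62 − 0.0489 × 150 = -4.71 V.
But -4.71 V < V_ov = 0.59 V, so the device is actually in triode.
In triode I_D = k_p[V_ov V_SD − ½ V_SD²] and I_D = (V_DD − V_SD)/R_D. Equating: 21.1 V_SD² − 25.85 V_SD + 2.62 = 0, giving V_SD = 0.111 V (the root below V_ov).
I_D = (2.62 − 0.111) / 150 = 0.0167 mA.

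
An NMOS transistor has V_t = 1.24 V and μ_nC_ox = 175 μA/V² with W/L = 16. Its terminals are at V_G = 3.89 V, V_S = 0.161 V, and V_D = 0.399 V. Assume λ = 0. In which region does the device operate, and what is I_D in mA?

V_GS = V_G − V_S = 3.89 − 0.161 = 3.73 V; V_DS = V_D − V_S = 0.399 − 0.161 = 0.238 V.
k_n = μ_nC_ox · (W/L) = 2.8 mA/V².
V_ov = V_GS − V_t = 3.73 − 1.24 = 2.49 V.
Since V_DS = 0.238 V < V_ov = 2.49 V, the device is in the triode region.
I_D = k_n [V_ov · V_DS − ½ V_DS²] = 2.8 × [2.49 × 0.238 − 0.5 × 0.238²] = 1.58 mA.

Triode; I_D = 1.58 mA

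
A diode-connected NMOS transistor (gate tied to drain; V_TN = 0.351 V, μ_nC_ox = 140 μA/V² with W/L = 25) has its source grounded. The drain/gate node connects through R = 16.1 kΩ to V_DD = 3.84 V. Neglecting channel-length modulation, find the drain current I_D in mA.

With gate tied to drain, V_GS = V_DS ≥ V_GS − V_TN, so the device is in saturation.
k_n = μ_nC_ox · (W/L) = 3.5 mA/V².
KCL at the drain: ½ k_n (V_GS − V_TN)² = (V_DD − V_GS)/R.
Let x = V_GS − 0.351. Then 28.2 x² + x − 3.489 = 0, giving x = 0.335 V (positive root), so V_GS = 0.686 V.
I_D = (V_DD − V_GS)/R = (3.84 − 0.686) / 16.1 = 0.196 mA.

I_D = 0.196 mA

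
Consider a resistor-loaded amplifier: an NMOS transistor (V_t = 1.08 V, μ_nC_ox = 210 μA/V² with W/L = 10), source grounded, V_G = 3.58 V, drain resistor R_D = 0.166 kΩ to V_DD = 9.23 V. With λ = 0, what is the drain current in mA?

I_D = 6.56 mA

V_GS = V_G = 3.58 V, so V_ov = 3.58 − 1.08 = 2.5 V.
k_n = μ_nC_ox · (W/L) = 2.1 mA/V².
Assume saturation: I_D = ½ k_n V_ov² = 0.5 × 2.1 × 2.5² = 6.56 mA, giving V_DS = V_DD − I_D R_D = 9.23 − 6.56 × 0.166 = 8.14 V.
V_DS = 8.14 V ≥ V_ov = 2.5 V, confirming saturation.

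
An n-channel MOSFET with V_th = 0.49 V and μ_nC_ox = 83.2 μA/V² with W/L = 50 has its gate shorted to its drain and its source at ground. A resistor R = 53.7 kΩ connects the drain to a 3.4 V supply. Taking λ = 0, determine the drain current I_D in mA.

With gate tied to drain, V_GS = V_DS ≥ V_GS − V_th, so the device is in saturation.
k_n = μ_nC_ox · (W/L) = 4.16 mA/V².
KCL at the drain: ½ k_n (V_GS − V_th)² = (V_DD − V_GS)/R.
Let x = V_GS − 0.49. Then 112 x² + x − 2.91 = 0, giving x = 0.157 V (positive root), so V_GS = 0.647 V.
I_D = (V_DD − V_GS)/R = (3.4 − 0.647) / 53.7 = 0.0513 mA.

I_D = 0.0513 mA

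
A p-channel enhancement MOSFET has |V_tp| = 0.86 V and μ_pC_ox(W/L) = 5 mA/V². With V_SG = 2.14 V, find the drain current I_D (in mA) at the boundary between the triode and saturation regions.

At the boundary V_SD = V_ov = V_SG − |V_tp| = 2.14 − 0.86 = 1.28 V.
I_D = ½ k_p V_ov² = 0.5 × 5 × 1.28² = 4.1 mA.

I_D = 4.10 mA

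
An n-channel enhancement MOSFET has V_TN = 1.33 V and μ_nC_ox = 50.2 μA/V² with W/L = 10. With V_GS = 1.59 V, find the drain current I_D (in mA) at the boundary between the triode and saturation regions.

I_D = 0.0170 mA

At the boundary V_DS = V_ov = V_GS − V_TN = 1.59 − 1.33 = 0.26 V.
k_n = μ_nC_ox · (W/L) = 0.502 mA/V².
I_D = ½ k_n V_ov² = 0.5 × 0.502 × 0.26² = 0.017 mA.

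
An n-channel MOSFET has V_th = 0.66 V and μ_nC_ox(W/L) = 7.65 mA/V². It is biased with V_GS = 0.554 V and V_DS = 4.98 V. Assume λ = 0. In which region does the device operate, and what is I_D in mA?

Cutoff; I_D = 0 mA

V_GS = 0.554 V < V_th = 0.66 V, so the transistor is in cutoff.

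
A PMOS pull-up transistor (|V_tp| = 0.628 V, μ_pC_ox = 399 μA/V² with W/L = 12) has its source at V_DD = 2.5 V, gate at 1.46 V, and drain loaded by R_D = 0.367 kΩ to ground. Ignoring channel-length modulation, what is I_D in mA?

I_D = 0.406 mA

V_SG = V_DD − V_G = 2.5 − 1.46 = 1.04 V, so V_ov = 1.04 − 0.628 = 0.412 V.
k_p = μ_pC_ox · (W/L) = 4.788 mA/V².
Assume saturation: I_D = ½ k_p V_ov² = 0.5 × 4.788 × 0.412² = 0.406 mA, giving V_SD = V_DD − I_D R_D = 2.5 − 0.406 × 0.367 = 2.35 V.
V_SD = 2.35 V ≥ V_ov = 0.412 V, confirming saturation.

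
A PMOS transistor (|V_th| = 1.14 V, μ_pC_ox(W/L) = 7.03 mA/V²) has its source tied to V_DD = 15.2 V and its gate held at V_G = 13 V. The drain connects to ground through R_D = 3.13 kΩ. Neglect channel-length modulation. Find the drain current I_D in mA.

V_SG = V_DD − V_G = 15.2 − 13 = 2.2 V, so V_ov = 2.2 − 1.14 = 1.06 V.
Assume saturation: I_D = ½ k_p V_ov² = 0.5 × 7.03 × 1.06² = 3.95 mA, giving V_SD = V_DD − I_D R_D = 15.2 − 3.95 × 3.13 = 2.84 V.
V_SD = 2.84 V ≥ V_ov = 1.06 V, confirming saturation.

I_D = 3.95 mA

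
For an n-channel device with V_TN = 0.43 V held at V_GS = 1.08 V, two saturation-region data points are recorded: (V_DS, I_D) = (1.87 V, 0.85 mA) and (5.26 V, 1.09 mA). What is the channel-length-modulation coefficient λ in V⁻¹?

With V_GS fixed, I_D ∝ (1 + λ V_DS) in saturation, so I_D2/I_D1 = (1 + λ V_DS2)/(1 + λ V_DS1).
1.09/0.85 = 1.282 = (1 + 5.26 λ)/(1 + 1.87 λ).
Solving: λ (I_D1 V_DS2 − I_D2 V_DS1) = I_D2 − I_D1, so λ = (1.09 − 0.85) / (0.85 × 5.26 − 1.09 × 1.87) = 0.24 / 2.43 = 0.0987 V⁻¹.

λ = 0.0987 V⁻¹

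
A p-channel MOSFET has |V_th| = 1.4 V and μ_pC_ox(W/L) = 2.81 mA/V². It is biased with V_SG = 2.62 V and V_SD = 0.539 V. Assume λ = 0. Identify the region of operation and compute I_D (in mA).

V_ov = V_SG − |V_th| = 2.62 − 1.4 = 1.22 V.
Since V_SD = 0.539 V < V_ov = 1.22 V, the device is in the triode region.
I_D = k_p [V_ov · V_SD − ½ V_SD²] = 2.81 × [1.22 × 0.539 − 0.5 × 0.539²] = 1.44 mA.

Triode; I_D = 1.44 mA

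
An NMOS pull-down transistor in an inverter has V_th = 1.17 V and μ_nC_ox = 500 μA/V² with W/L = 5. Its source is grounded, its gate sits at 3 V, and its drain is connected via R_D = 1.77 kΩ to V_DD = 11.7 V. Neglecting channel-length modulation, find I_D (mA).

V_GS = V_G = 3 V, so V_ov = 3 − 1.17 = 1.83 V.
k_n = μ_nC_ox · (W/L) = 2.5 mA/V².
Assume saturation: I_D = ½ k_n V_ov² = 0.5 × 2.5 × 1.83² = 4.19 mA, giving V_DS = V_DD − I_D R_D = 11.7 − 4.19 × 1.77 = 4.29 V.
V_DS = 4.29 V ≥ V_ov = 1.83 V, confirming saturation.

I_D = 4.19 mA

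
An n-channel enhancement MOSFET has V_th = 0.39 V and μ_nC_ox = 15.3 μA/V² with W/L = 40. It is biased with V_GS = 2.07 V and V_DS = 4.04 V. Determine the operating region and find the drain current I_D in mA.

k_n = μ_nC_ox · (W/L) = 0.612 mA/V².
V_ov = V_GS − V_th = 2.07 − 0.39 = 1.68 V.
Since V_DS = 4.04 V ≥ V_ov = 1.68 V, the device is in saturation.
I_D = ½ k_n V_ov² = 0.5 × 0.612 × 1.68² = 0.864 mA.

Saturation; I_D = 0.864 mA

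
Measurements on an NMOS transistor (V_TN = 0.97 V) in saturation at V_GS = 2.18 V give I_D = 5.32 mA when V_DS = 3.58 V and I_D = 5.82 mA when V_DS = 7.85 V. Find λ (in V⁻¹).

λ = 0.0239 V⁻¹

With V_GS fixed, I_D ∝ (1 + λ V_DS) in saturation, so I_D2/I_D1 = (1 + λ V_DS2)/(1 + λ V_DS1).
5.82/5.32 = 1.094 = (1 + 7.85 λ)/(1 + 3.58 λ).
Solving: λ (I_D1 V_DS2 − I_D2 V_DS1) = I_D2 − I_D1, so λ = (5.82 − 5.32) / (5.32 × 7.85 − 5.82 × 3.58) = 0.5 / 20.9 = 0.0239 V⁻¹.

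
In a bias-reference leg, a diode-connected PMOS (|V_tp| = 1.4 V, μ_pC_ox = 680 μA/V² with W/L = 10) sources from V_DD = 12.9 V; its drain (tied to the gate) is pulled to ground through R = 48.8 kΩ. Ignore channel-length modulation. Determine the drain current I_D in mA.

With gate tied to drain, V_SG = V_SD ≥ V_SG − |V_tp|, so the device is in saturation.
k_p = μ_pC_ox · (W/L) = 6.8 mA/V².
KCL at the drain: ½ k_p (V_SG − |V_tp|)² = (V_DD − V_SG)/R.
Let x = V_SG − 1.4. Then 166 x² + x − 11.5 = 0, giving x = 0.26 V (positive root), so V_SG = 1.66 V.
I_D = (V_DD − V_SG)/R = (12.9 − 1.66) / 48.8 = 0.23 mA.

I_D = 0.230 mA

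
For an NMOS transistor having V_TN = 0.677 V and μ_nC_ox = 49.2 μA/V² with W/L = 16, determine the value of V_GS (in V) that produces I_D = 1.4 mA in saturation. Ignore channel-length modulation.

k_n = μ_nC_ox · (W/L) = 0.7872 mA/V².
In saturation I_D = ½ k_n (V_GS − V_TN)², so V_GS − V_TN = √(2 I_D / k_n) = √(2 × 1.4 / 0.7872) = 1.89 V.
V_GS = 0.677 + 1.89 = 2.56 V.

V_GS = 2.56 V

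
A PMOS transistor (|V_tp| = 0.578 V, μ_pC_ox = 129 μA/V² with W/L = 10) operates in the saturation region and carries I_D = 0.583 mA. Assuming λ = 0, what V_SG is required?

k_p = μ_pC_ox · (W/L) = 1.29 mA/V².
In saturation I_D = ½ k_p (V_SG − |V_tp|)², so V_SG − |V_tp| = √(2 I_D / k_p) = √(2 × 0.583 / 1.29) = 0.951 V.
V_SG = 0.578 + 0.951 = 1.53 V.

V_SG = 1.53 V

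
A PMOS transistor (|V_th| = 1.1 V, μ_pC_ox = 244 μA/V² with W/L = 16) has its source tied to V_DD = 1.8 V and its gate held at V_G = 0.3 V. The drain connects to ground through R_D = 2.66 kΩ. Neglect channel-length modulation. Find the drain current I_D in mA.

I_D = 0.312 mA

V_SG = V_DD − V_G = 1.8 − 0.3 = 1.5 V, so V_ov = 1.5 − 1.1 = 0.4 V.
k_p = μ_pC_ox · (W/L) = 3.904 mA/V².
Assume saturation: I_D = ½ k_p V_ov² = 0.5 × 3.904 × 0.4² = 0.312 mA, giving V_SD = V_DD − I_D R_D = 1.8 − 0.312 × 2.66 = 0.969 V.
V_SD = 0.969 V ≥ V_ov = 0.4 V, confirming saturation.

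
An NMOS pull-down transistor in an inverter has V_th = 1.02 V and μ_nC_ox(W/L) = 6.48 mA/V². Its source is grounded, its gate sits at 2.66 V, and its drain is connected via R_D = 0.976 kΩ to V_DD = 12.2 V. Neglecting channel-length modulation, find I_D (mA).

I_D = 8.71 mA

V_GS = V_G = 2.66 V, so V_ov = 2.66 − 1.02 = 1.64 V.
Assume saturation: I_D = ½ k_n V_ov² = 0.5 × 6.48 × 1.64² = 8.71 mA, giving V_DS = V_DD − I_D R_D = 12.2 − 8.71 × 0.976 = 3.69 V.
V_DS = 3.69 V ≥ V_ov = 1.64 V, confirming saturation.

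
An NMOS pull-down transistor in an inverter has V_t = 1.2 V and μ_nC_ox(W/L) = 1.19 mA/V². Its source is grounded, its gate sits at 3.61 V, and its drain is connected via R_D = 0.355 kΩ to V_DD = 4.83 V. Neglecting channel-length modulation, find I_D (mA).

V_GS = V_G = 3.61 V, so V_ov = 3.61 − 1.2 = 2.41 V.
Assume saturation: I_D = ½ k_n V_ov² = 0.5 × 1.19 × 2.41² = 3.46 mA, giving V_DS = V_DD − I_D R_D = 4.83 − 3.46 × 0.355 = 3.6 V.
V_DS = 3.6 V ≥ V_ov = 2.41 V, confirming saturation.

I_D = 3.46 mA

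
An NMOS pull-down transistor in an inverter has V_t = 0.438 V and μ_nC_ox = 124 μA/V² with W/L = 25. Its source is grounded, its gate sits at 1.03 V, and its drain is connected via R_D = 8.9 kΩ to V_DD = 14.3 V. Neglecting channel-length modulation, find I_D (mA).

I_D = 0.543 mA

V_GS = V_G = 1.03 V, so V_ov = 1.03 − 0.438 = 0.592 V.
k_n = μ_nC_ox · (W/L) = 3.1 mA/V².
Assume saturation: I_D = ½ k_n V_ov² = 0.5 × 3.1 × 0.592² = 0.543 mA, giving V_DS = V_DD − I_D R_D = 14.3 − 0.543 × 8.9 = 9.47 V.
V_DS = 9.47 V ≥ V_ov = 0.592 V, confirming saturation.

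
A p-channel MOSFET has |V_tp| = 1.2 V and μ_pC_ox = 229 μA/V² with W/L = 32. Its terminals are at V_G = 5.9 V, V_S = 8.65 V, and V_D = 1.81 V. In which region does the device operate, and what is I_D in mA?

V_SG = V_S − V_G = 8.65 − 5.9 = 2.75 V; V_SD = V_S − V_D = 8.65 − 1.81 = 6.84 V.
k_p = μ_pC_ox · (W/L) = 7.328 mA/V².
V_ov = V_SG − |V_tp| = 2.75 − 1.2 = 1.55 V.
Since V_SD = 6.84 V ≥ V_ov = 1.55 V, the device is in saturation.
I_D = ½ k_p V_ov² = 0.5 × 7.328 × 1.55² = 8.8 mA.

Saturation; I_D = 8.80 mA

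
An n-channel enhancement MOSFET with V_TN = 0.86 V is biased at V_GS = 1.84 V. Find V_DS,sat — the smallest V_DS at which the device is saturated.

The boundary between triode and saturation is V_DS = V_GS − V_TN = V_ov.
V_ov = 1.84 − 0.86 = 0.98 V.

V_DS,sat = 0.980 V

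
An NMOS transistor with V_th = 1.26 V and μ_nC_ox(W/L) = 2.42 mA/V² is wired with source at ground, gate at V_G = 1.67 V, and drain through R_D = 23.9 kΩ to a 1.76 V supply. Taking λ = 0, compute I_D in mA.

I_D = 0.0704 mA

V_GS = V_G = 1.67 V, so V_ov = 1.67 − 1.26 = 0.41 V.
Assume saturation: I_D = ½ k_n V_ov² = 0.5 × 2.42 × 0.41² = 0.203 mA, giving V_DS = V_DD − I_D R_D = 1.76 − 0.203 × 23.9 = -3.1 V.
But -3.1 V < V_ov = 0.41 V, so the device is actually in triode.
In triode I_D = k_n[V_ov V_DS − ½ V_DS²] and I_D = (V_DD − V_DS)/R_D. Equating: 28.9 V_DS² − 24.71 V_DS + 1.76 = 0, giving V_DS = 0.0784 V (the root below V_ov).
I_D = (1.76 − 0.0784) / 23.9 = 0.0704 mA.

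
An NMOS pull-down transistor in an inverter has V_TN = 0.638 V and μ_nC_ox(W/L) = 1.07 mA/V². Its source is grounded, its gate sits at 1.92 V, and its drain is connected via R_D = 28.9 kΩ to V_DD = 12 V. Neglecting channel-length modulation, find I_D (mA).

I_D = 0.403 mA

V_GS = V_G = 1.92 V, so V_ov = 1.92 − 0.638 = 1.28 V.
Assume saturation: I_D = ½ k_n V_ov² = 0.5 × 1.07 × 1.28² = 0.879 mA, giving V_DS = V_DD − I_D R_D = 12 − 0.879 × 28.9 = -13.4 V.
But -13.4 V < V_ov = 1.28 V, so the device is actually in triode.
In triode I_D = k_n[V_ov V_DS − ½ V_DS²] and I_D = (V_DD − V_DS)/R_D. Equating: 15.5 V_DS² − 40.64 V_DS + 12 = 0, giving V_DS = 0.339 V (the root below V_ov).
I_D = (12 − 0.339) / 28.9 = 0.403 mA.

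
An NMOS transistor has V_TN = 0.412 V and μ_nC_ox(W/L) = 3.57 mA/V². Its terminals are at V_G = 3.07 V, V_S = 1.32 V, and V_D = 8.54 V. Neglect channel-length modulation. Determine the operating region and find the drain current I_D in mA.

V_GS = V_G − V_S = 3.07 − 1.32 = 1.75 V; V_DS = V_D − V_S = 8.54 − 1.32 = 7.22 V.
V_ov = V_GS − V_TN = 1.75 − 0.412 = 1.34 V.
Since V_DS = 7.22 V ≥ V_ov = 1.34 V, the device is in saturation.
I_D = ½ k_n V_ov² = 0.5 × 3.57 × 1.34² = 3.2 mA.

Saturation; I_D = 3.20 mA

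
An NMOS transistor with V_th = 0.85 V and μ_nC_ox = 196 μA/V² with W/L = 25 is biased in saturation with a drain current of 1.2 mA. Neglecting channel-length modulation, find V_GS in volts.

V_GS = 1.55 V

k_n = μ_nC_ox · (W/L) = 4.9 mA/V².
In saturation I_D = ½ k_n (V_GS − V_th)², so V_GS − V_th = √(2 I_D / k_n) = √(2 × 1.2 / 4.9) = 0.7 V.
V_GS = 0.85 + 0.7 = 1.55 V.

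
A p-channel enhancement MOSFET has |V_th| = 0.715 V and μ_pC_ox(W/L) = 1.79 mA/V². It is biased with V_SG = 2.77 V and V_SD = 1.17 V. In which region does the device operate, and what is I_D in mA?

Triode; I_D = 3.08 mA

V_ov = V_SG − |V_th| = 2.77 − 0.715 = 2.06 V.
Since V_SD = 1.17 V < V_ov = 2.06 V, the device is in the triode region.
I_D = k_p [V_ov · V_SD − ½ V_SD²] = 1.79 × [2.06 × 1.17 − 0.5 × 1.17²] = 3.08 mA.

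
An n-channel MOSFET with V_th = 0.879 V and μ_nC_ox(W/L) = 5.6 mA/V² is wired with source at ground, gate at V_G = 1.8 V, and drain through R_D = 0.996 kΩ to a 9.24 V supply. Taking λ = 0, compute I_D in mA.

I_D = 2.38 mA

V_GS = V_G = 1.8 V, so V_ov = 1.8 − 0.879 = 0.921 V.
Assume saturation: I_D = ½ k_n V_ov² = 0.5 × 5.6 × 0.921² = 2.38 mA, giving V_DS = V_DD − I_D R_D = 9.24 − 2.38 × 0.996 = 6.87 V.
V_DS = 6.87 V ≥ V_ov = 0.921 V, confirming saturation.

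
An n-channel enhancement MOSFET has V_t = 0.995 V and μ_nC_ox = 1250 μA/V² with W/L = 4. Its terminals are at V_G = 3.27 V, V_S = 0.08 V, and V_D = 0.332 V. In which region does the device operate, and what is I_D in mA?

V_GS = V_G − V_S = 3.27 − 0.08 = 3.19 V; V_DS = V_D − V_S = 0.332 − 0.08 = 0.252 V.
k_n = μ_nC_ox · (W/L) = 5 mA/V².
V_ov = V_GS − V_t = 3.19 − 0.995 = 2.19 V.
Since V_DS = 0.252 V < V_ov = 2.19 V, the device is in the triode region.
I_D = k_n [V_ov · V_DS − ½ V_DS²] = 5 × [2.19 × 0.252 − 0.5 × 0.252²] = 2.61 mA.

Triode; I_D = 2.61 mA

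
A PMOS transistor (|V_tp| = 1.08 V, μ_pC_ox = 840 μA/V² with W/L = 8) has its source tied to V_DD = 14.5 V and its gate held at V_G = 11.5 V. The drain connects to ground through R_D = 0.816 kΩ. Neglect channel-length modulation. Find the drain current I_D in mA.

I_D = 12.4 mA

V_SG = V_DD − V_G = 14.5 − 11.5 = 3 V, so V_ov = 3 − 1.08 = 1.92 V.
k_p = μ_pC_ox · (W/L) = 6.72 mA/V².
Assume saturation: I_D = ½ k_p V_ov² = 0.5 × 6.72 × 1.92² = 12.4 mA, giving V_SD = V_DD − I_D R_D = 14.5 − 12.4 × 0.816 = 4.39 V.
V_SD = 4.39 V ≥ V_ov = 1.92 V, confirming saturation.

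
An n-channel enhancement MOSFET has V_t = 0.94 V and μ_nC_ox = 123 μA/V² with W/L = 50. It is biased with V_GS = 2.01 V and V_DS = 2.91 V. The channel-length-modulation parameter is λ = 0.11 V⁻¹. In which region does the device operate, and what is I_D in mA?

Saturation; I_D = 4.65 mA

k_n = μ_nC_ox · (W/L) = 6.15 mA/V².
V_ov = V_GS − V_t = 2.01 − 0.94 = 1.07 V.
Since V_DS = 2.91 V ≥ V_ov = 1.07 V, the device is in saturation.
I_D = ½ k_n V_ov² (1 + λ V_DS) = 0.5 × 6.15 × 1.07² × (1 + 0.11 × 2.91) = 4.65 mA.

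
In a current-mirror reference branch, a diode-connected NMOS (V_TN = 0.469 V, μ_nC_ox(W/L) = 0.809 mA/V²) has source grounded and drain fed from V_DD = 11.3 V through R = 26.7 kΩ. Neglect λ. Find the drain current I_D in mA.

With gate tied to drain, V_GS = V_DS ≥ V_GS − V_TN, so the device is in saturation.
KCL at the drain: ½ k_n (V_GS − V_TN)² = (V_DD − V_GS)/R.
Let x = V_GS − 0.469. Then 10.8 x² + x − 10.83 = 0, giving x = 0.956 V (positive root), so V_GS = 1.43 V.
I_D = (V_DD − V_GS)/R = (11.3 − 1.43) / 26.7 = 0.37 mA.

I_D = 0.370 mA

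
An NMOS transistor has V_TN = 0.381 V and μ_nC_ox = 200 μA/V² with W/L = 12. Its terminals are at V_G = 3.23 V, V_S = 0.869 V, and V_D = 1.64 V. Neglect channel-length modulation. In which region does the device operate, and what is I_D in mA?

Triode; I_D = 2.95 mA

V_GS = V_G − V_S = 3.23 − 0.869 = 2.36 V; V_DS = V_D − V_S = 1.64 − 0.869 = 0.771 V.
k_n = μ_nC_ox · (W/L) = 2.4 mA/V².
V_ov = V_GS − V_TN = 2.36 − 0.381 = 1.98 V.
Since V_DS = 0.771 V < V_ov = 1.98 V, the device is in the triode region.
I_D = k_n [V_ov · V_DS − ½ V_DS²] = 2.4 × [1.98 × 0.771 − 0.5 × 0.771²] = 2.95 mA.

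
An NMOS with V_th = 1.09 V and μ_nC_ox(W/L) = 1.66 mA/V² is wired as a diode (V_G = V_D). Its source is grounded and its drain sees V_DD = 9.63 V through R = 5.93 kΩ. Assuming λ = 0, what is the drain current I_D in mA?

With gate tied to drain, V_GS = V_DS ≥ V_GS − V_th, so the device is in saturation.
KCL at the drain: ½ k_n (V_GS − V_th)² = (V_DD − V_GS)/R.
Let x = V_GS − 1.09. Then 4.92 x² + x − 8.54 = 0, giving x = 1.22 V (positive root), so V_GS = 2.31 V.
I_D = (V_DD − V_GS)/R = (9.63 − 2.31) / 5.93 = 1.23 mA.

I_D = 1.23 mA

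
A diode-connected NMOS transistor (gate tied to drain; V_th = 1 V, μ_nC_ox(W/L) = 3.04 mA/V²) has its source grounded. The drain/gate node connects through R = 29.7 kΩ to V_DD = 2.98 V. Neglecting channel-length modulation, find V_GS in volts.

V_GS = 1.20 V

With gate tied to drain, V_GS = V_DS ≥ V_GS − V_th, so the device is in saturation.
KCL at the drain: ½ k_n (V_GS − V_th)² = (V_DD − V_GS)/R.
Let x = V_GS − 1. Then 45.1 x² + x − 1.98 = 0, giving x = 0.199 V (positive root), so V_GS = 1.2 V.
I_D = (V_DD − V_GS)/R = (2.98 − 1.2) / 29.7 = 0.06 mA.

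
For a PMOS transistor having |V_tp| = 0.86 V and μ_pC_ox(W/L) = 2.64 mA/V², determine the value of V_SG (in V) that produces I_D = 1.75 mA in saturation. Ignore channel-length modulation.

In saturation I_D = ½ k_p (V_SG − |V_tp|)², so V_SG − |V_tp| = √(2 I_D / k_p) = √(2 × 1.75 / 2.64) = 1.15 V.
V_SG = 0.86 + 1.15 = 2.01 V.

V_SG = 2.01 V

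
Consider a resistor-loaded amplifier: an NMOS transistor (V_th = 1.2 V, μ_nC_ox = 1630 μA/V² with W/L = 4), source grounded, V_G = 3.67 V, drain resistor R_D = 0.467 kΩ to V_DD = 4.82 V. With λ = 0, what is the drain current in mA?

I_D = 8.95 mA

V_GS = V_G = 3.67 V, so V_ov = 3.67 − 1.2 = 2.47 V.
k_n = μ_nC_ox · (W/L) = 6.52 mA/V².
Assume saturation: I_D = ½ k_n V_ov² = 0.5 × 6.52 × 2.47² = 19.9 mA, giving V_DS = V_DD − I_D R_D = 4.82 − 19.9 × 0.467 = -4.47 V.
But -4.47 V < V_ov = 2.47 V, so the device is actually in triode.
In triode I_D = k_n[V_ov V_DS − ½ V_DS²] and I_D = (V_DD − V_DS)/R_D. Equating: 1.52 V_DS² − 8.521 V_DS + 4.82 = 0, giving V_DS = 0.639 V (the root below V_ov).
I_D = (4.82 − 0.639) / 0.467 = 8.95 mA.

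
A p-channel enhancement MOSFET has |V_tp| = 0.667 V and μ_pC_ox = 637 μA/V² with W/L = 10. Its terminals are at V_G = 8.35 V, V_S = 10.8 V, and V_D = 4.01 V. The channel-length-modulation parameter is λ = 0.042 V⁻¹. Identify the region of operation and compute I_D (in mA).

V_SG = V_S − V_G = 10.8 − 8.35 = 2.45 V; V_SD = V_S − V_D = 10.8 − 4.01 = 6.79 V.
k_p = μ_pC_ox · (W/L) = 6.37 mA/V².
V_ov = V_SG − |V_tp| = 2.45 − 0.667 = 1.78 V.
Since V_SD = 6.79 V ≥ V_ov = 1.78 V, the device is in saturation.
I_D = ½ k_p V_ov² (1 + λ V_SD) = 0.5 × 6.37 × 1.78² × (1 + 0.042 × 6.79) = 13 mA.

Saturation; I_D = 13.0 mA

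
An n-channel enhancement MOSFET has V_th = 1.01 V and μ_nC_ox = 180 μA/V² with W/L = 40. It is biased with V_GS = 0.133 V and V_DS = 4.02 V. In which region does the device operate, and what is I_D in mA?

V_GS = 0.133 V < V_th = 1.01 V, so the transistor is in cutoff.

Cutoff; I_D = 0 mA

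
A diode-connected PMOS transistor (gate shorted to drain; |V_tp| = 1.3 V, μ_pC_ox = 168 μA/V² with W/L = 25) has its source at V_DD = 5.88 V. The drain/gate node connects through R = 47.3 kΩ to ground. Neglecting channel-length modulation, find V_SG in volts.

With gate tied to drain, V_SG = V_SD ≥ V_SG − |V_tp|, so the device is in saturation.
k_p = μ_pC_ox · (W/L) = 4.2 mA/V².
KCL at the drain: ½ k_p (V_SG − |V_tp|)² = (V_DD − V_SG)/R.
Let x = V_SG − 1.3. Then 99.3 x² + x − 4.58 = 0, giving x = 0.21 V (positive root), so V_SG = 1.51 V.
I_D = (V_DD − V_SG)/R = (5.88 − 1.51) / 47.3 = 0.0924 mA.

V_SG = 1.51 V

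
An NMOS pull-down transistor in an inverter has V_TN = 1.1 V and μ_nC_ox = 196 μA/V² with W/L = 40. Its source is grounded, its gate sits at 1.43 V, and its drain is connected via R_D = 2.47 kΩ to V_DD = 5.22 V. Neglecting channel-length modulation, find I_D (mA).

I_D = 0.427 mA

V_GS = V_G = 1.43 V, so V_ov = 1.43 − 1.1 = 0.33 V.
k_n = μ_nC_ox · (W/L) = 7.84 mA/V².
Assume saturation: I_D = ½ k_n V_ov² = 0.5 × 7.84 × 0.33² = 0.427 mA, giving V_DS = V_DD − I_D R_D = 5.22 − 0.427 × 2.47 = 4.17 V.
V_DS = 4.17 V ≥ V_ov = 0.33 V, confirming saturation.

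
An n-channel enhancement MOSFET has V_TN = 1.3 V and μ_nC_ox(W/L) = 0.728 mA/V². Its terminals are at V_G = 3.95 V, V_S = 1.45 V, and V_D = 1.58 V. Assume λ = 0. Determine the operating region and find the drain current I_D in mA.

Triode; I_D = 0.107 mA

V_GS = V_G − V_S = 3.95 − 1.45 = 2.5 V; V_DS = V_D − V_S = 1.58 − 1.45 = 0.13 V.
V_ov = V_GS − V_TN = 2.5 − 1.3 = 1.2 V.
Since V_DS = 0.13 V < V_ov = 1.2 V, the device is in the triode region.
I_D = k_n [V_ov · V_DS − ½ V_DS²] = 0.728 × [1.2 × 0.13 − 0.5 × 0.13²] = 0.107 mA.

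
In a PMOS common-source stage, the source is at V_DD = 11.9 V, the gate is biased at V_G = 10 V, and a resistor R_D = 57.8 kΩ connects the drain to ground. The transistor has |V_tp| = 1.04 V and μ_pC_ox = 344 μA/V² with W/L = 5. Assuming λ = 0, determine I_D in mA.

I_D = 0.203 mA

V_SG = V_DD − V_G = 11.9 − 10 = 1.9 V, so V_ov = 1.9 − 1.04 = 0.86 V.
k_p = μ_pC_ox · (W/L) = 1.72 mA/V².
Assume saturation: I_D = ½ k_p V_ov² = 0.5 × 1.72 × 0.86² = 0.636 mA, giving V_SD = V_DD − I_D R_D = 11.9 − 0.636 × 57.8 = -24.9 V.
But -24.9 V < V_ov = 0.86 V, so the device is actually in triode.
In triode I_D = k_p[V_ov V_SD − ½ V_SD²] and I_D = (V_DD − V_SD)/R_D. Equating: 49.7 V_SD² − 86.5 V_SD + 11.9 = 0, giving V_SD = 0.151 V (the root below V_ov).
I_D = (11.9 − 0.151) / 57.8 = 0.203 mA.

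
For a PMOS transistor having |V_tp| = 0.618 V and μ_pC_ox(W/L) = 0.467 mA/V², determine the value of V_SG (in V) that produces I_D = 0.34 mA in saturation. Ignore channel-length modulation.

In saturation I_D = ½ k_p (V_SG − |V_tp|)², so V_SG − |V_tp| = √(2 I_D / k_p) = √(2 × 0.34 / 0.467) = 1.21 V.
V_SG = 0.618 + 1.21 = 1.82 V.

V_SG = 1.82 V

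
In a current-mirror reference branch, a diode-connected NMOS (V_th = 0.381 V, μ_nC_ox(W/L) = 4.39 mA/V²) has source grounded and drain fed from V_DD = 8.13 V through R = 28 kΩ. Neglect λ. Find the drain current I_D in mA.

I_D = 0.264 mA

With gate tied to drain, V_GS = V_DS ≥ V_GS − V_th, so the device is in saturation.
KCL at the drain: ½ k_n (V_GS − V_th)² = (V_DD − V_GS)/R.
Let x = V_GS − 0.381. Then 61.5 x² + x − 7.749 = 0, giving x = 0.347 V (positive root), so V_GS = 0.728 V.
I_D = (V_DD − V_GS)/R = (8.13 − 0.728) / 28 = 0.264 mA.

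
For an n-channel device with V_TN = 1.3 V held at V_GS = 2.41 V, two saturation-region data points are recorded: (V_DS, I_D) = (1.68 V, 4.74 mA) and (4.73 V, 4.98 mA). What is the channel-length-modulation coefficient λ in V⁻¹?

λ = 0.0171 V⁻¹

With V_GS fixed, I_D ∝ (1 + λ V_DS) in saturation, so I_D2/I_D1 = (1 + λ V_DS2)/(1 + λ V_DS1).
4.98/4.74 = 1.051 = (1 + 4.73 λ)/(1 + 1.68 λ).
Solving: λ (I_D1 V_DS2 − I_D2 V_DS1) = I_D2 − I_D1, so λ = (4.98 − 4.74) / (4.74 × 4.73 − 4.98 × 1.68) = 0.24 / 14.1 = 0.0171 V⁻¹.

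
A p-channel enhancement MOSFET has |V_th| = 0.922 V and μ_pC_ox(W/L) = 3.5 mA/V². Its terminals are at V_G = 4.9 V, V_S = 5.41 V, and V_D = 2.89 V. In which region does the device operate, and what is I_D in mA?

Cutoff; I_D = 0 mA

V_SG = V_S − V_G = 5.41 − 4.9 = 0.51 V; V_SD = V_S − V_D = 5.41 − 2.89 = 2.52 V.
V_SG = 0.51 V < |V_th| = 0.922 V, so the transistor is in cutoff.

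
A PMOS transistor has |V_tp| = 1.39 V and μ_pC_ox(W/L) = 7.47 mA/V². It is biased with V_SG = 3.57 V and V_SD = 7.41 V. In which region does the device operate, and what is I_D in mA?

Saturation; I_D = 17.8 mA

V_ov = V_SG − |V_tp| = 3.57 − 1.39 = 2.18 V.
Since V_SD = 7.41 V ≥ V_ov = 2.18 V, the device is in saturation.
I_D = ½ k_p V_ov² = 0.5 × 7.47 × 2.18² = 17.8 mA.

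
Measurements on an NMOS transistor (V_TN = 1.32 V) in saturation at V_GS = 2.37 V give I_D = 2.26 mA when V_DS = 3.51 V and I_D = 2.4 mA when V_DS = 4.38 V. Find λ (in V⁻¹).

With V_GS fixed, I_D ∝ (1 + λ V_DS) in saturation, so I_D2/I_D1 = (1 + λ V_DS2)/(1 + λ V_DS1).
2.4/2.26 = 1.062 = (1 + 4.38 λ)/(1 + 3.51 λ).
Solving: λ (I_D1 V_DS2 − I_D2 V_DS1) = I_D2 − I_D1, so λ = (2.4 − 2.26) / (2.26 × 4.38 − 2.4 × 3.51) = 0.14 / 1.47 = 0.0949 V⁻¹.

λ = 0.0949 V⁻¹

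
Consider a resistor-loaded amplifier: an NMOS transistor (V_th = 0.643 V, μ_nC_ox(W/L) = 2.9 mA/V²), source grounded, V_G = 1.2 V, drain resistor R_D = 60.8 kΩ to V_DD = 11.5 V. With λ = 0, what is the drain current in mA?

V_GS = V_G = 1.2 V, so V_ov = 1.2 − 0.643 = 0.557 V.
Assume saturation: I_D = ½ k_n V_ov² = 0.5 × 2.9 × 0.557² = 0.45 mA, giving V_DS = V_DD − I_D R_D = 11.5 − 0.45 × 60.8 = -15.9 V.
But -15.9 V < V_ov = 0.557 V, so the device is actually in triode.
In triode I_D = k_n[V_ov V_DS − ½ V_DS²] and I_D = (V_DD − V_DS)/R_D. Equating: 88.2 V_DS² − 99.21 V_DS + 11.5 = 0, giving V_DS = 0.131 V (the root below V_ov).
I_D = (11.5 − 0.131) / 60.8 = 0.187 mA.

I_D = 0.187 mA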